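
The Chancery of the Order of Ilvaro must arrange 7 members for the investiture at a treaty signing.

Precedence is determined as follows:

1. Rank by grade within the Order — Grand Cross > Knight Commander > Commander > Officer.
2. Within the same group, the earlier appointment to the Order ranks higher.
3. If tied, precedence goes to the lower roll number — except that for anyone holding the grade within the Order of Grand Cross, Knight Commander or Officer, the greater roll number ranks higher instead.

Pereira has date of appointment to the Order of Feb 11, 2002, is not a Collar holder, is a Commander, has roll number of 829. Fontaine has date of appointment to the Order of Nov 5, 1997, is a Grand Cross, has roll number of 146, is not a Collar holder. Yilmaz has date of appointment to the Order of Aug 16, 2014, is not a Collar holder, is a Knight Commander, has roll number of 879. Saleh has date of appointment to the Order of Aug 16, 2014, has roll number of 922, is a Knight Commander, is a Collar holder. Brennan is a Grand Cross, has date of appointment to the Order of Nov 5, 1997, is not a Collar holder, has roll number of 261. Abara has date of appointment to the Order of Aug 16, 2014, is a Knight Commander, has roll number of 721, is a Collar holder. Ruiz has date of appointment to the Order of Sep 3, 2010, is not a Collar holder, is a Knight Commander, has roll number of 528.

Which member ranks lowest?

By grade within the Order: Brennan and Fontaine (Grand Cross); then Ruiz, Saleh, Yilmaz and Abara (Knight Commander); then Pereira (Commander).
Brennan and Fontaine both have date of appointment to the Order Nov 5, 1997, so the next rule applies.
Among Brennan and Fontaine, by roll number (higher first) (reversed rule for this group): Brennan (261) before Fontaine (146).
Among Ruiz, Saleh, Yilmaz and Abara, by date of appointment to the Order (earlier first): Ruiz (Sep 3, 2010) before Saleh, Yilmaz and Abara (Aug 16, 2014).
Among Saleh, Yilmaz and Abara, by roll number (higher first) (reversed rule for this group): Saleh (922) before Yilmaz (879) before Abara (721).
Order: Brennan, Fontaine, Ruiz, Saleh, Yilmaz, Abara, Pereira.

Pereira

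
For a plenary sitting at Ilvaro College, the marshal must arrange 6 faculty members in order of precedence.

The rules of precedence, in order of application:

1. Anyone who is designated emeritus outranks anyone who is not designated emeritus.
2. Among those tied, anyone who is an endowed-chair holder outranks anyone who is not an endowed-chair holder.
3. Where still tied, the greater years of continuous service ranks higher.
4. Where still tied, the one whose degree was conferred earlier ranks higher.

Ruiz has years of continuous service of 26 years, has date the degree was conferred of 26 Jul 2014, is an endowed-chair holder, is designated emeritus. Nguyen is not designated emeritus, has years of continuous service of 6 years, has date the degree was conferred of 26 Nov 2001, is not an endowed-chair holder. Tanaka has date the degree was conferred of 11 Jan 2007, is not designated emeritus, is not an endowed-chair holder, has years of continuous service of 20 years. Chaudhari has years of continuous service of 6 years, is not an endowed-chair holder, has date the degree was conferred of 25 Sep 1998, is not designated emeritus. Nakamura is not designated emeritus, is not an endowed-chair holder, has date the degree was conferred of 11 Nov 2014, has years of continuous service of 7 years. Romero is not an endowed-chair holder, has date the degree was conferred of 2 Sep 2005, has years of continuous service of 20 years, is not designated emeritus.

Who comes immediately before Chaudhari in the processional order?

Nakamura

By the first rule: Ruiz (designated emeritus); then Romero, Tanaka, Nakamura, Chaudhari and Nguyen (each not designated emeritus).
Romero, Tanaka, Nakamura, Chaudhari and Nguyen are each not an endowed-chair holder, so the next rule applies.
Among Romero, Tanaka, Nakamura, Chaudhari and Nguyen, by years of continuous service (higher first): Romero and Tanaka (20 years) before Nakamura (7 years) before Chaudhari and Nguyen (6 years).
Among Romero and Tanaka, by date the degree was conferred (earlier first): Romero (2 Sep 2005) before Tanaka (11 Jan 2007).
Among Chaudhari and Nguyen, by date the degree was conferred (earlier first): Chaudhari (25 Sep 1998) before Nguyen (26 Nov 2001).
Order: Ruiz, Romero, Tanaka, Nakamura, Chaudhari, Nguyen.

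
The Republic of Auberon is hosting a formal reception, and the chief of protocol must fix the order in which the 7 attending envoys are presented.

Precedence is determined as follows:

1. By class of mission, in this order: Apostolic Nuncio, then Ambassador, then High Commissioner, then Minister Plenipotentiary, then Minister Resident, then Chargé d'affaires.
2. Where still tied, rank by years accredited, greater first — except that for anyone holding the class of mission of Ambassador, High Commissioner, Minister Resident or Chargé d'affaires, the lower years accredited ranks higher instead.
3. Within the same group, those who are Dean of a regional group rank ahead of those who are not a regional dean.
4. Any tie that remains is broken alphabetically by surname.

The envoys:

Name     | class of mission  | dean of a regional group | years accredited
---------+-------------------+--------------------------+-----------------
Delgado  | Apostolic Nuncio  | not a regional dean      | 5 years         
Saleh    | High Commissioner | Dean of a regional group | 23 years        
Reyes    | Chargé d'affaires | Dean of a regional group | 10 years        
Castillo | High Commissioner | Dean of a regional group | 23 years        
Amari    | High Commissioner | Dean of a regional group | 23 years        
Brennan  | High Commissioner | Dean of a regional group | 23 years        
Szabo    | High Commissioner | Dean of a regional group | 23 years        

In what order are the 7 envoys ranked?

Delgado, Amari, Brennan, Castillo, Saleh, Szabo, Reyes

By class of mission: Delgado (Apostolic Nuncio); then Amari, Brennan, Castillo, Saleh and Szabo (High Commissioner); then Reyes (Chargé d'affaires).
Amari, Brennan, Castillo, Saleh and Szabo all have years accredited 23 years, so the next rule applies.
Amari, Brennan, Castillo, Saleh and Szabo are each Dean of a regional group, so the next rule applies.
Among Amari, Brennan, Castillo, Saleh and Szabo, alphabetically by surname: Amari before Brennan before Castillo before Saleh before Szabo.
Full order: Delgado, Amari, Brennan, Castillo, Saleh, Szabo, Reyes.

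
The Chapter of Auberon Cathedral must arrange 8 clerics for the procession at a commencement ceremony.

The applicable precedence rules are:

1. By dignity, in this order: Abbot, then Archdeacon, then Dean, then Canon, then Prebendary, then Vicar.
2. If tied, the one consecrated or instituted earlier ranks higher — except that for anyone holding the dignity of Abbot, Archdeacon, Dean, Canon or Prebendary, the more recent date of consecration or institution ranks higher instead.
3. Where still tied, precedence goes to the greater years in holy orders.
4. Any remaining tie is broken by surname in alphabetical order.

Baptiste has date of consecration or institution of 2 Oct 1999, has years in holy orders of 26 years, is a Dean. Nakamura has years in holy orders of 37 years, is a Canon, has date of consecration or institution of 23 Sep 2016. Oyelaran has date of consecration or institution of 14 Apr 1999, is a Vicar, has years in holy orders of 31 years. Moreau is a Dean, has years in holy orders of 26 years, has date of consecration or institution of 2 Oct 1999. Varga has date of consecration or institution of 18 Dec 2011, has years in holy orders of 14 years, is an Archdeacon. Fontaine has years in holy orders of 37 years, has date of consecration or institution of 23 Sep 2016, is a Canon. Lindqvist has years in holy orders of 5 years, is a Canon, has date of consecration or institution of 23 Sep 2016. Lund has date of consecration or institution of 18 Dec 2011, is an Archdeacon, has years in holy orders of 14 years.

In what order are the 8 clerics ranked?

Lund, Varga, Baptiste, Moreau, Fontaine, Nakamura, Lindqvist, Oyelaran

By dignity: Lund and Varga (Archdeacon); then Baptiste and Moreau (Dean); then Fontaine, Nakamura and Lindqvist (Canon); then Oyelaran (Vicar).
Lund and Varga both have date of consecration or institution 18 Dec 2011, so the next rule applies.
Lund and Varga both have years in holy orders 14 years, so the next rule applies.
Among Lund and Varga, alphabetically by surname: Lund before Varga.
Baptiste and Moreau both have date of consecration or institution 2 Oct 1999, so the next rule applies.
Baptiste and Moreau both have years in holy orders 26 years, so the next rule applies.
Among Baptiste and Moreau, alphabetically by surname: Baptiste before Moreau.
Fontaine, Nakamura and Lindqvist all have date of consecration or institution 23 Sep 2016, so the next rule applies.
Among Fontaine, Nakamura and Lindqvist, by years in holy orders (higher first): Fontaine and Nakamura (37 years) before Lindqvist (5 years).
Among Fontaine and Nakamura, alphabetically by surname: Fontaine before Nakamura.
Full order: Lund, Varga, Baptiste, Moreau, Fontaine, Nakamura, Lindqvist, Oyelaran.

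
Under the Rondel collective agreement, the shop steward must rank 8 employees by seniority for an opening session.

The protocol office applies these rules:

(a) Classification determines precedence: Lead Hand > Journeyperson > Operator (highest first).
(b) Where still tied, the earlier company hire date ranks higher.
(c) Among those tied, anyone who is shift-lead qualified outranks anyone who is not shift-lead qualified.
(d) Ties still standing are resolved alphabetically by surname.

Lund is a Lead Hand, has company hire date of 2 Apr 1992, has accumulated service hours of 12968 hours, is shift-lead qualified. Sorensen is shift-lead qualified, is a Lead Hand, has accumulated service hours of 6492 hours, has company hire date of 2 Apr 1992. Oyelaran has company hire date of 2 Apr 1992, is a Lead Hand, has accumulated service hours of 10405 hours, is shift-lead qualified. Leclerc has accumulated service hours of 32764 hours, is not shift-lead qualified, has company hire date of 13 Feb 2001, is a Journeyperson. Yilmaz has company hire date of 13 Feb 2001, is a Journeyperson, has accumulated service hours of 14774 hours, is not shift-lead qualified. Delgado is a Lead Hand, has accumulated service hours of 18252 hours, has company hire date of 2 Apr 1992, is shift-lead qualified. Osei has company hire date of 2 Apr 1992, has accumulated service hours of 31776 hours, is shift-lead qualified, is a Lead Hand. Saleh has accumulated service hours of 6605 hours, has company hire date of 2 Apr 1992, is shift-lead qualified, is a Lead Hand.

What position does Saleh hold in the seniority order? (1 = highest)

By classification: Delgado, Lund, Osei, Oyelaran, Saleh and Sorensen (Lead Hand); then Leclerc and Yilmaz (Journeyperson).
Delgado, Lund, Osei, Oyelaran, Saleh and Sorensen all have company hire date 2 Apr 1992, so the next rule applies.
Delgado, Lund, Osei, Oyelaran, Saleh and Sorensen are each shift-lead qualified, so the next rule applies.
Among Delgado, Lund, Osei, Oyelaran, Saleh and Sorensen, alphabetically by surname: Delgado before Lund before Osei before Oyelaran before Saleh before Sorensen.
Leclerc and Yilmaz both have company hire date 13 Feb 2001, so the next rule applies.
Leclerc and Yilmaz are each not shift-lead qualified, so the next rule applies.
Among Leclerc and Yilmaz, alphabetically by surname: Leclerc before Yilmaz.
Order: Delgado, Lund, Osei, Oyelaran, Saleh, Sorensen, Leclerc, Yilmaz. So position 5.

5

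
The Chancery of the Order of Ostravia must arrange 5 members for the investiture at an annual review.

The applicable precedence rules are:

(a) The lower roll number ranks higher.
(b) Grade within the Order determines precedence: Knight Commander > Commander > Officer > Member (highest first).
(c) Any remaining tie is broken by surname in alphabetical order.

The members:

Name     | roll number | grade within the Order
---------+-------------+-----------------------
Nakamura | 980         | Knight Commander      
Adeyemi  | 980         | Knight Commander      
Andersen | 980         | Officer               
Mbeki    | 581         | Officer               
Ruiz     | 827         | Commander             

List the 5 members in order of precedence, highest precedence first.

Mbeki, Ruiz, Adeyemi, Nakamura, Andersen

By roll number (lower first): Mbeki (581); then Ruiz (827); then Adeyemi, Nakamura and Andersen (each 980).
Among Adeyemi, Nakamura and Andersen, by grade within the Order: Adeyemi and Nakamura (Knight Commander) before Andersen (Officer).
Among Adeyemi and Nakamura, alphabetically by surname: Adeyemi before Nakamura.
Full order: Mbeki, Ruiz, Adeyemi, Nakamura, Andersen.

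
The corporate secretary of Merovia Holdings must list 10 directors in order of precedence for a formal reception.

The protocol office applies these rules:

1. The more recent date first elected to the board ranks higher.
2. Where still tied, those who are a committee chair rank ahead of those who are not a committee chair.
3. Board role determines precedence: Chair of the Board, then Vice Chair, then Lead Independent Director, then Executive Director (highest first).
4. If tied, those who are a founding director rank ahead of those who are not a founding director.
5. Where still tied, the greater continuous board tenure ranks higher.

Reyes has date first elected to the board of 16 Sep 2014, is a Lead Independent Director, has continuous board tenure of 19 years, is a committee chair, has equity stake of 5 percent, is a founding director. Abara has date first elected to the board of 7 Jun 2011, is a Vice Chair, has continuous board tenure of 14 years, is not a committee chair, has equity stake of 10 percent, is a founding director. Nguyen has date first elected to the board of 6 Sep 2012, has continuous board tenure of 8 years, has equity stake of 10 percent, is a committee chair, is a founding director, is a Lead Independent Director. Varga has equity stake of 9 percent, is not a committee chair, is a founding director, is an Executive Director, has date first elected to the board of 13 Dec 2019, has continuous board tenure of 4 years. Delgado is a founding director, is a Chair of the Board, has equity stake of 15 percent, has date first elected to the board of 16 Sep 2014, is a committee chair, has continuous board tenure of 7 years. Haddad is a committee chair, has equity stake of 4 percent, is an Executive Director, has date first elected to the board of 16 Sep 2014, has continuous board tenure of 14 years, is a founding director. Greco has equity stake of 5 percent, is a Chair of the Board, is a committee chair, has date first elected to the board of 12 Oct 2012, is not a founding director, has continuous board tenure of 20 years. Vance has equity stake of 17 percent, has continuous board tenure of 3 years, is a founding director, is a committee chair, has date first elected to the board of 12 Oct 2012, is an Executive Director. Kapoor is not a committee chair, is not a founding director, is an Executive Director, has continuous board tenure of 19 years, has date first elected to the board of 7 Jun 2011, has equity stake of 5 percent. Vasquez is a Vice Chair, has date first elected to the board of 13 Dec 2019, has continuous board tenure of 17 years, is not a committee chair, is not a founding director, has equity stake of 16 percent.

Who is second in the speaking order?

Varga

By date first elected to the board (later first): Vasquez and Varga (both 13 Dec 2019); then Delgado, Reyes and Haddad (each 16 Sep 2014); then Greco and Vance (both 12 Oct 2012); then Nguyen (6 Sep 2012); then Abara and Kapoor (both 7 Jun 2011).
Vasquez and Varga are each not a committee chair, so the next rule applies.
Among Vasquez and Varga, by board role: Vasquez (Vice Chair) before Varga (Executive Director).
Delgado, Reyes and Haddad are each a committee chair, so the next rule applies.
Among Delgado, Reyes and Haddad, by board role: Delgado (Chair of the Board) before Reyes (Lead Independent Director) before Haddad (Executive Director).
Greco and Vance are each a committee chair, so the next rule applies.
Among Greco and Vance, by board role: Greco (Chair of the Board) before Vance (Executive Director).
Abara and Kapoor are each not a committee chair, so the next rule applies.
Among Abara and Kapoor, by board role: Abara (Vice Chair) before Kapoor (Executive Director).
Order: Vasquez, Varga, Delgado, Reyes, Haddad, Greco, Vance, Nguyen, Abara, Kapoor.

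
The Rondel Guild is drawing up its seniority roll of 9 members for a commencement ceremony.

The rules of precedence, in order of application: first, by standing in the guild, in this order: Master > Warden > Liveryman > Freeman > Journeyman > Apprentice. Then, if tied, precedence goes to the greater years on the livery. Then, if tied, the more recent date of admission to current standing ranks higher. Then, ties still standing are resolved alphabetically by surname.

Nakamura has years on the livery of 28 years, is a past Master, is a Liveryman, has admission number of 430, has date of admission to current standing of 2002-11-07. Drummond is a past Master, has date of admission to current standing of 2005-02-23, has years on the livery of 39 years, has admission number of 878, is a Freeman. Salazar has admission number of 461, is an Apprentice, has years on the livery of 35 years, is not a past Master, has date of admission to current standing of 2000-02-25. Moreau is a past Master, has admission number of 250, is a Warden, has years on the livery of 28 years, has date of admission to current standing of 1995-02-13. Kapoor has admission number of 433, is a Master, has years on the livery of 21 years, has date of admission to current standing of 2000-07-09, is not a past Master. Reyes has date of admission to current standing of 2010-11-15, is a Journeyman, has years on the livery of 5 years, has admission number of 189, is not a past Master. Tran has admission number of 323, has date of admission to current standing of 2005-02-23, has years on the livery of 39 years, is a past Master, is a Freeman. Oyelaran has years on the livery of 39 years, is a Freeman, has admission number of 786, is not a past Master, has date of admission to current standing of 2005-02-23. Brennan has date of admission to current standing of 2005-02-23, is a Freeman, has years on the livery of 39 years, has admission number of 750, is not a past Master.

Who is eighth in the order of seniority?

By standing in the guild: Kapoor (Master); then Moreau (Warden); then Nakamura (Liveryman); then Brennan, Drummond, Oyelaran and Tran (Freeman); then Reyes (Journeyman); then Salazar (Apprentice).
Brennan, Drummond, Oyelaran and Tran all have years on the livery 39 years, so the next rule applies.
Brennan, Drummond, Oyelaran and Tran all have date of admission to current standing 2005-02-23, so the next rule applies.
Among Brennan, Drummond, Oyelaran and Tran, alphabetically by surname: Brennan before Drummond before Oyelaran before Tran.
Order: Kapoor, Moreau, Nakamura, Brennan, Drummond, Oyelaran, Tran, Reyes, Salazar.

Reyes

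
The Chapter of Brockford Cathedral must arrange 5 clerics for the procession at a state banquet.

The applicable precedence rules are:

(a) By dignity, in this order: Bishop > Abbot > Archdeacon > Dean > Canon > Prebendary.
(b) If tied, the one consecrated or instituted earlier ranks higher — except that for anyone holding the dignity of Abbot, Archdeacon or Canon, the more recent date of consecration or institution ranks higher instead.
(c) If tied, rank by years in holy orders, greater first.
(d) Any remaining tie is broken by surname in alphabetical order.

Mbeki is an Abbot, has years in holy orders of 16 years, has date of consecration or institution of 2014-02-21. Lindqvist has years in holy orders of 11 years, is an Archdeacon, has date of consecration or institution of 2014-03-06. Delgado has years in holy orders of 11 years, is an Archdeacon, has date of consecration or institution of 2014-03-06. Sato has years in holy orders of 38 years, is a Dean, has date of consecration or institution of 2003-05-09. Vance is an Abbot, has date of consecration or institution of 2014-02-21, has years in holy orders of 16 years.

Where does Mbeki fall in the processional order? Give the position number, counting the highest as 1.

1

By dignity: Mbeki and Vance (Abbot); then Delgado and Lindqvist (Archdeacon); then Sato (Dean).
Mbeki and Vance both have date of consecration or institution 2014-02-21, so the next rule applies.
Mbeki and Vance both have years in holy orders 16 years, so the next rule applies.
Among Mbeki and Vance, alphabetically by surname: Mbeki before Vance.
Delgado and Lindqvist both have date of consecration or institution 2014-03-06, so the next rule applies.
Delgado and Lindqvist both have years in holy orders 11 years, so the next rule applies.
Among Delgado and Lindqvist, alphabetically by surname: Delgado before Lindqvist.
Order: Mbeki, Vance, Delgado, Lindqvist, Sato. So position 1.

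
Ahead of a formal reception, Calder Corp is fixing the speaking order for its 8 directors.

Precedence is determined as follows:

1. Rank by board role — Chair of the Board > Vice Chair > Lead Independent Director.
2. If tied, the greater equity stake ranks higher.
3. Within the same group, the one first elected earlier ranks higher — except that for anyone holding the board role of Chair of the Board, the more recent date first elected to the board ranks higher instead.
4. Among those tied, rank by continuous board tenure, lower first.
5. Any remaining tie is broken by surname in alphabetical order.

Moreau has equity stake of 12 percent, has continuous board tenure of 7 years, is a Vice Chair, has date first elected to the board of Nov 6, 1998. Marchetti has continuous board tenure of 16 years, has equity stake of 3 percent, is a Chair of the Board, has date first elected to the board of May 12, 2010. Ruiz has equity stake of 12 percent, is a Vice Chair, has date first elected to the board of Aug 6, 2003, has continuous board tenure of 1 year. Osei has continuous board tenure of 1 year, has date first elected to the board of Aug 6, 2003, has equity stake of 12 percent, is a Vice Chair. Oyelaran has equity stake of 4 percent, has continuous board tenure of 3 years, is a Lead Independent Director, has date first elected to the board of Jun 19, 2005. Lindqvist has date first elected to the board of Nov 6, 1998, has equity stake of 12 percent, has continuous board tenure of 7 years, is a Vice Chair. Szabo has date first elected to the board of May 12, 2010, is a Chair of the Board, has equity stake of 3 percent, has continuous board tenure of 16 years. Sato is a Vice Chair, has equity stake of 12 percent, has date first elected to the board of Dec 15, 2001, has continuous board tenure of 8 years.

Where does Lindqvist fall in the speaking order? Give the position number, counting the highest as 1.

3

By board role: Marchetti and Szabo (Chair of the Board); then Lindqvist, Moreau, Sato, Osei and Ruiz (Vice Chair); then Oyelaran (Lead Independent Director).
Marchetti and Szabo both have equity stake 3 percent, so the next rule applies.
Marchetti and Szabo both have date first elected to the board May 12, 2010, so the next rule applies.
Marchetti and Szabo both have continuous board tenure 16 years, so the next rule applies.
Among Marchetti and Szabo, alphabetically by surname: Marchetti before Szabo.
Lindqvist, Moreau, Sato, Osei and Ruiz all have equity stake 12 percent, so the next rule applies.
Among Lindqvist, Moreau, Sato, Osei and Ruiz, by date first elected to the board (earlier first): Lindqvist and Moreau (Nov 6, 1998) before Sato (Dec 15, 2001) before Osei and Ruiz (Aug 6, 2003).
Lindqvist and Moreau both have continuous board tenure 7 years, so the next rule applies.
Among Lindqvist and Moreau, alphabetically by surname: Lindqvist before Moreau.
Osei and Ruiz both have continuous board tenure 1 year, so the next rule applies.
Among Osei and Ruiz, alphabetically by surname: Osei before Ruiz.
Order: Marchetti, Szabo, Lindqvist, Moreau, Sato, Osei, Ruiz, Oyelaran. So position 3.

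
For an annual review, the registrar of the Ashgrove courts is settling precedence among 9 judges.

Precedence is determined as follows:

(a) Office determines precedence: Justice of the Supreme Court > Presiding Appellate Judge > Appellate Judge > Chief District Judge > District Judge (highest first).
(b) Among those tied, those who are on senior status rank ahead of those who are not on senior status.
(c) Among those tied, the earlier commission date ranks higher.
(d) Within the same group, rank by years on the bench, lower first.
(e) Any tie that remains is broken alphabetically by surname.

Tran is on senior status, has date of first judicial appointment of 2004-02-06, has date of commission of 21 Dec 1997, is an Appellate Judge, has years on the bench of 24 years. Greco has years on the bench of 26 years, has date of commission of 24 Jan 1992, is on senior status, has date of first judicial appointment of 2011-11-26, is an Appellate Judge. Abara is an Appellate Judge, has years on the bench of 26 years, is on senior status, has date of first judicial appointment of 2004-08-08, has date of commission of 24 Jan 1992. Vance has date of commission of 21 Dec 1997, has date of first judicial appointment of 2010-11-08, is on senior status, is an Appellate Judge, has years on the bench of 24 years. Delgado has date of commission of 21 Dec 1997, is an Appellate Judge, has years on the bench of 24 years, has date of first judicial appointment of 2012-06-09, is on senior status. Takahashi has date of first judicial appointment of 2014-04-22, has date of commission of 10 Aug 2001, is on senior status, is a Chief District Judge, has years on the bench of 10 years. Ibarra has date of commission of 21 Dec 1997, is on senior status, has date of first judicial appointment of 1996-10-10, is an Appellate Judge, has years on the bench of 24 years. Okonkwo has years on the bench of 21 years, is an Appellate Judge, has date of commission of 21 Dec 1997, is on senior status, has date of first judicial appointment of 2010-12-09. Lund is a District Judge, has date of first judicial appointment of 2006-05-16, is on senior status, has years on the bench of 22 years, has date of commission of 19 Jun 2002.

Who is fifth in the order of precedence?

Ibarra

By office: Abara, Greco, Okonkwo, Delgado, Ibarra, Tran and Vance (Appellate Judge); then Takahashi (Chief District Judge); then Lund (District Judge).
Abara, Greco, Okonkwo, Delgado, Ibarra, Tran and Vance are each on senior status, so the next rule applies.
Among Abara, Greco, Okonkwo, Delgado, Ibarra, Tran and Vance, by date of commission (earlier first): Abara and Greco (24 Jan 1992) before Okonkwo, Delgado, Ibarra, Tran and Vance (21 Dec 1997).
Abara and Greco both have years on the bench 26 years, so the next rule applies.
Among Abara and Greco, alphabetically by surname: Abara before Greco.
Among Okonkwo, Delgado, Ibarra, Tran and Vance, by years on the bench (lower first): Okonkwo (21 years) before Delgado, Ibarra, Tran and Vance (24 years).
Among Delgado, Ibarra, Tran and Vance, alphabetically by surname: Delgado before Ibarra before Tran before Vance.
Order: Abara, Greco, Okonkwo, Delgado, Ibarra, Tran, Vance, Takahashi, Lund.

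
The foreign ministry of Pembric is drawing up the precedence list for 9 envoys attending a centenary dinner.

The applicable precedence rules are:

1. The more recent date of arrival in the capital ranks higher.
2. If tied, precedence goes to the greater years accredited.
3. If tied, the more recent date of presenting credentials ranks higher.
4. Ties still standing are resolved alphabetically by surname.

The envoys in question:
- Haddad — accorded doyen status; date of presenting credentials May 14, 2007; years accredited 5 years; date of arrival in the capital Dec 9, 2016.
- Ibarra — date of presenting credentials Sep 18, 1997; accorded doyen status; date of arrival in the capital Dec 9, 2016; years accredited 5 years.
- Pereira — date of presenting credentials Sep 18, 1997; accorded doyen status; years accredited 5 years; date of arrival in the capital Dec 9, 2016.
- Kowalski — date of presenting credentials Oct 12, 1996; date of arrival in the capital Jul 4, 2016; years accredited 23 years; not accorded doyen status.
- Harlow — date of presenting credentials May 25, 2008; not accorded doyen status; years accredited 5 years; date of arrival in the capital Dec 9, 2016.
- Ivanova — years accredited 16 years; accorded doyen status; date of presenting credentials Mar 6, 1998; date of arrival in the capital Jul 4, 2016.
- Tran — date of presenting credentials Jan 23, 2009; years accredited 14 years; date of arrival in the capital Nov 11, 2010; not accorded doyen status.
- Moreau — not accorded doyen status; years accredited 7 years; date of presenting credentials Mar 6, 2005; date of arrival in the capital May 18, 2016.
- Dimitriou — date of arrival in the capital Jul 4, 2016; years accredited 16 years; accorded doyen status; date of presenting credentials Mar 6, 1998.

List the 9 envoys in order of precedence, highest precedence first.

By date of arrival in the capital (later first): Harlow, Haddad, Ibarra and Pereira (each Dec 9, 2016); then Kowalski, Dimitriou and Ivanova (each Jul 4, 2016); then Moreau (May 18, 2016); then Tran (Nov 11, 2010).
Harlow, Haddad, Ibarra and Pereira all have years accredited 5 years, so the next rule applies.
Among Harlow, Haddad, Ibarra and Pereira, by date of presenting credentials (later first): Harlow (May 25, 2008) before Haddad (May 14, 2007) before Ibarra and Pereira (Sep 18, 1997).
Among Ibarra and Pereira, alphabetically by surname: Ibarra before Pereira.
Among Kowalski, Dimitriou and Ivanova, by years accredited (higher first): Kowalski (23 years) before Dimitriou and Ivanova (16 years).
Dimitriou and Ivanova both have date of presenting credentials Mar 6, 1998, so the next rule applies.
Among Dimitriou and Ivanova, alphabetically by surname: Dimitriou before Ivanova.
Full order: Harlow, Haddad, Ibarra, Pereira, Kowalski, Dimitriou, Ivanova, Moreau, Tran.

Harlow, Haddad, Ibarra, Pereira, Kowalski, Dimitriou, Ivanova, Moreau, Tran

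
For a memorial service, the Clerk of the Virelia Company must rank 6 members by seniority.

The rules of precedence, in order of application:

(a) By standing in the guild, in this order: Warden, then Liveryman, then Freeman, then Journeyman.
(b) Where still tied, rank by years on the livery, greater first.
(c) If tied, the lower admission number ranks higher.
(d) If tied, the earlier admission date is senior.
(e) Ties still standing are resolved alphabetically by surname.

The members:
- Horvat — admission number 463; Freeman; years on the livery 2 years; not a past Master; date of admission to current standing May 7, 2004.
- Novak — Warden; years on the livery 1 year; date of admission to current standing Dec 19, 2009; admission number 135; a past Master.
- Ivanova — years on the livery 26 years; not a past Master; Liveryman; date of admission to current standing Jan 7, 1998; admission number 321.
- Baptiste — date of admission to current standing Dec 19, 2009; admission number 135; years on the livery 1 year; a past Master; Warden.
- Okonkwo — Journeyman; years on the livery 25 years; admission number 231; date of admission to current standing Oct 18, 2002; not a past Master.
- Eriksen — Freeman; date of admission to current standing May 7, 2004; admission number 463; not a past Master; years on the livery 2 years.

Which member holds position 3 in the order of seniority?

By standing in the guild: Baptiste and Novak (Warden); then Ivanova (Liveryman); then Eriksen and Horvat (Freeman); then Okonkwo (Journeyman).
Baptiste and Novak both have years on the livery 1 year, so the next rule applies.
Baptiste and Novak both have admission number 135, so the next rule applies.
Baptiste and Novak both have date of admission to current standing Dec 19, 2009, so the next rule applies.
Among Baptiste and Novak, alphabetically by surname: Baptiste before Novak.
Eriksen and Horvat both have years on the livery 2 years, so the next rule applies.
Eriksen and Horvat both have admission number 463, so the next rule applies.
Eriksen and Horvat both have date of admission to current standing May 7, 2004, so the next rule applies.
Among Eriksen and Horvat, alphabetically by surname: Eriksen before Horvat.
Order: Baptiste, Novak, Ivanova, Eriksen, Horvat, Okonkwo.

Ivanova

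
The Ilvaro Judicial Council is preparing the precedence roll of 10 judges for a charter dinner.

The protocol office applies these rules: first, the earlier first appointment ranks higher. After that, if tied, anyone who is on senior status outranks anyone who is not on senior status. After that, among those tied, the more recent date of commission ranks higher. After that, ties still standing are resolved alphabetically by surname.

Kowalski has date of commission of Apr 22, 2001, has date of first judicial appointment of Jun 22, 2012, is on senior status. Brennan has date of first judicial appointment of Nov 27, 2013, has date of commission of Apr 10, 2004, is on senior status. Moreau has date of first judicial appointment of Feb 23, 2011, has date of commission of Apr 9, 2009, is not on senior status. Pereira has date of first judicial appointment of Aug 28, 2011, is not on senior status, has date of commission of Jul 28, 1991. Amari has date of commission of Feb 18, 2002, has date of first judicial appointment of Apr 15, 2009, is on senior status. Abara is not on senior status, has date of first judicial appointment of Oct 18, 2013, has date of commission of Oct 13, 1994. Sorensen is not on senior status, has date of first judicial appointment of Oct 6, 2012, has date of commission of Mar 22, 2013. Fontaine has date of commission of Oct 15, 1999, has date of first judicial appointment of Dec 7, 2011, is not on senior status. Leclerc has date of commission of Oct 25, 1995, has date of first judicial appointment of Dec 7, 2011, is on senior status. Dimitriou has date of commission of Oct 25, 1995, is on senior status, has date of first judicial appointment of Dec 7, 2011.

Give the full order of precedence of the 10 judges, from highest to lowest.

By date of first judicial appointment (earlier first): Amari (Apr 15, 2009); then Moreau (Feb 23, 2011); then Pereira (Aug 28, 2011); then Dimitriou, Leclerc and Fontaine (each Dec 7, 2011); then Kowalski (Jun 22, 2012); then Sorensen (Oct 6, 2012); then Abara (Oct 18, 2013); then Brennan (Nov 27, 2013).
Among Dimitriou, Leclerc and Fontaine, on senior status before not on senior status: Dimitriou and Leclerc (on senior status) before Fontaine (not on senior status).
Dimitriou and Leclerc both have date of commission Oct 25, 1995, so the next rule applies.
Among Dimitriou and Leclerc, alphabetically by surname: Dimitriou before Leclerc.
Full order: Amari, Moreau, Pereira, Dimitriou, Leclerc, Fontaine, Kowalski, Sorensen, Abara, Brennan.

Amari, Moreau, Pereira, Dimitriou, Leclerc, Fontaine, Kowalski, Sorensen, Abara, Brennan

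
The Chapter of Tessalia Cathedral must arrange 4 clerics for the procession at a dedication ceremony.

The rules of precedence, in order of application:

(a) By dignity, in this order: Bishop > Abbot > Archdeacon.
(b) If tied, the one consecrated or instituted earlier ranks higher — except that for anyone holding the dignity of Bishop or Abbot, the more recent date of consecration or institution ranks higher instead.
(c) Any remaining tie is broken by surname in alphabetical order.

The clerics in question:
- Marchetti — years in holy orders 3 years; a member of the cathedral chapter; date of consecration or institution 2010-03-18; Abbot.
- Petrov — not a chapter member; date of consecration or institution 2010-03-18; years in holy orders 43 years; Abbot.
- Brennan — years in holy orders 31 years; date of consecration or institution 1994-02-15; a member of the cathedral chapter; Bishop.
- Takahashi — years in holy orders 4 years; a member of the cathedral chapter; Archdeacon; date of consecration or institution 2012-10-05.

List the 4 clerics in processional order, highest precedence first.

Brennan, Marchetti, Petrov, Takahashi

By dignity: Brennan (Bishop); then Marchetti and Petrov (Abbot); then Takahashi (Archdeacon).
Marchetti and Petrov both have date of consecration or institution 2010-03-18, so the next rule applies.
Among Marchetti and Petrov, alphabetically by surname: Marchetti before Petrov.
Full order: Brennan, Marchetti, Petrov, Takahashi.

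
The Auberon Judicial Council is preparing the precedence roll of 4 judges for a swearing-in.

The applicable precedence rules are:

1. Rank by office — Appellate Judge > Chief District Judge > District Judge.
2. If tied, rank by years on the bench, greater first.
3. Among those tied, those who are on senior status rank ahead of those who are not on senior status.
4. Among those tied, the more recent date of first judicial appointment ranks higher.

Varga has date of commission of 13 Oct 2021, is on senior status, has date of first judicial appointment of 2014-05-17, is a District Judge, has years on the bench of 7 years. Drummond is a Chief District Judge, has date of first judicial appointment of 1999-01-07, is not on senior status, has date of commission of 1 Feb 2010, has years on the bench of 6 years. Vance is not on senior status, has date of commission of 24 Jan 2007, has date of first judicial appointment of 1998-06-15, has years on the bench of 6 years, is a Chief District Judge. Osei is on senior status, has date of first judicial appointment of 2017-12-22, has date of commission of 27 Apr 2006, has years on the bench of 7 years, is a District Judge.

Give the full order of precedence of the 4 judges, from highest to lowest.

By office: Drummond and Vance (Chief District Judge); then Osei and Varga (District Judge).
Drummond and Vance both have years on the bench 6 years, so the next rule applies.
Drummond and Vance are each not on senior status, so the next rule applies.
Among Drummond and Vance, by date of first judicial appointment (later first): Drummond (1999-01-07) before Vance (1998-06-15).
Osei and Varga both have years on the bench 7 years, so the next rule applies.
Osei and Varga are each on senior status, so the next rule applies.
Among Osei and Varga, by date of first judicial appointment (later first): Osei (2017-12-22) before Varga (2014-05-17).
Full order: Drummond, Vance, Osei, Varga.

Drummond, Vance, Osei, Varga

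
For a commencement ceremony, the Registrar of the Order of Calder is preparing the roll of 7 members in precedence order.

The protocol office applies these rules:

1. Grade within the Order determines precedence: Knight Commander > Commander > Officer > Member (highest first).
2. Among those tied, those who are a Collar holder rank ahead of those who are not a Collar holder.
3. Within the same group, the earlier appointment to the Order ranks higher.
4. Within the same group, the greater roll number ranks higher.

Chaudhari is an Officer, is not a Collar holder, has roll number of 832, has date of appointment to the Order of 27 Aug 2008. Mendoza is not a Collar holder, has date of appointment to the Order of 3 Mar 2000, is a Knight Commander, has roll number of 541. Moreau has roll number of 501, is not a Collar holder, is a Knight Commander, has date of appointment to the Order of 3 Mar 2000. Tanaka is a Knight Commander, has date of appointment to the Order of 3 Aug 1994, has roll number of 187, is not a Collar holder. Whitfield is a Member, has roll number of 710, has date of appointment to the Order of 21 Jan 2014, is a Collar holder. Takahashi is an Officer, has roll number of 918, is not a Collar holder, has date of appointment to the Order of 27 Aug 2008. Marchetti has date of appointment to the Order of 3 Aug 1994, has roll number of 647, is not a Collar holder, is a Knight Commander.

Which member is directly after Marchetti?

By grade within the Order: Marchetti, Tanaka, Mendoza and Moreau (Knight Commander); then Takahashi and Chaudhari (Officer); then Whitfield (Member).
Marchetti, Tanaka, Mendoza and Moreau are each not a Collar holder, so the next rule applies.
Among Marchetti, Tanaka, Mendoza and Moreau, by date of appointment to the Order (earlier first): Marchetti and Tanaka (3 Aug 1994) before Mendoza and Moreau (3 Mar 2000).
Among Marchetti and Tanaka, by roll number (higher first): Marchetti (647) before Tanaka (187).
Among Mendoza and Moreau, by roll number (higher first): Mendoza (541) before Moreau (501).
Takahashi and Chaudhari are each not a Collar holder, so the next rule applies.
Takahashi and Chaudhari both have date of appointment to the Order 27 Aug 2008, so the next rule applies.
Among Takahashi and Chaudhari, by roll number (higher first): Takahashi (918) before Chaudhari (832).
Order: Marchetti, Tanaka, Mendoza, Moreau, Takahashi, Chaudhari, Whitfield.

Tanaka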